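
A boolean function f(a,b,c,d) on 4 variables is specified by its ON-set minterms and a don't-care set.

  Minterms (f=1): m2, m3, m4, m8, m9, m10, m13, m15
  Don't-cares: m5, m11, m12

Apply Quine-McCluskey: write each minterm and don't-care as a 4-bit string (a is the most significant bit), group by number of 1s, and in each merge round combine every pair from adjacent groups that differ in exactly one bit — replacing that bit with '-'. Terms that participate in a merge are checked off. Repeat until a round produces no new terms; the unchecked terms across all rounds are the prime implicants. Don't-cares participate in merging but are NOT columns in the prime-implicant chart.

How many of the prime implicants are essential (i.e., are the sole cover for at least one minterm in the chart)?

[col 0] 0010*, 0011*, 0100*, 0101*, 1000*, 1001*, 1010*, 1011*, 1100*, 1101*, 1111*
[col 1] -010*, -011*, -100*, -101*, 001-*, 010-*, 1-00*, 1-01*, 1-11*, 10-0*, 10-1*, 100-*, 101-*, 11-1*, 110-*
[col 2] -01-, -10-, 1--1, 1-0-, 10--
Prime implicants: -01-, -10-, 1--1, 1-0-, 10--
PI chart (minterm → PIs covering it):
  2 | -01-  (sole → essential)
  3 | -01-  (sole → essential)
  4 | -10-  (sole → essential)
  8 | 1-0-,10--
  9 | 1--1,1-0-,10--
  10 | -01-,10--
  13 | -10-,1--1,1-0-
  15 | 1--1  (sole → essential)
Essential prime implicants: -01-, -10-, 1--1

3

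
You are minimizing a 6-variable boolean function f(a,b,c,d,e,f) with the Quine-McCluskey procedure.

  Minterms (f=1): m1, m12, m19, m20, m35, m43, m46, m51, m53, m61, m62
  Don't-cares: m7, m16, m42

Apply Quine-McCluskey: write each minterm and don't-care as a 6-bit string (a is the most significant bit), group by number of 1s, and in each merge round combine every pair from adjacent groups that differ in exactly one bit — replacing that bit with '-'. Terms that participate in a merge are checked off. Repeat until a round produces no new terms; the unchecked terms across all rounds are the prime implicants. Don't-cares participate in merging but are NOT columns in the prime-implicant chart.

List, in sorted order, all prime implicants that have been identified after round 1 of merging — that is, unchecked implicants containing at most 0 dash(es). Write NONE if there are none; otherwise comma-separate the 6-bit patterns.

000001, 000111, 001100

[col 0] 000001, 000111, 001100, 010000*, 010011*, 010100*, 100011*, 101010*, 101011*, 101110*, 110011*, 110101*, 111101*, 111110*
[col 1] -10011, 010-00, 1-0011, 1-1110, 10-011, 101-10, 10101-, 11-101
Prime implicants: -10011, 000001, 000111, 001100, 010-00, 1-0011, 1-1110, 10-011, 101-10, 10101-, 11-101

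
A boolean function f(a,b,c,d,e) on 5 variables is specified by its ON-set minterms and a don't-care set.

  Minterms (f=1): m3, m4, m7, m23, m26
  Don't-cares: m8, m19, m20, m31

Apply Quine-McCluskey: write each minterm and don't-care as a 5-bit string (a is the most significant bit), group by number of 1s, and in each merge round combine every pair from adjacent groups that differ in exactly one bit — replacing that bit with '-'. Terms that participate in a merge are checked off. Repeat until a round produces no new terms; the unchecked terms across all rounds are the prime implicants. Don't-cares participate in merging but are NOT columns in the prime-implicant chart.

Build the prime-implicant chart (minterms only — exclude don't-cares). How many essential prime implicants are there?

[col 0] 00011*, 00100*, 00111*, 01000, 10011*, 10100*, 10111*, 11010, 11111*
[col 1] -0011*, -0100, -0111*, 00-11*, 1-111, 10-11*
[col 2] -0-11
Prime implicants: -0-11, -0100, 01000, 1-111, 11010
PI chart (minterm → PIs covering it):
  3 | -0-11  (sole → essential)
  4 | -0100  (sole → essential)
  7 | -0-11  (sole → essential)
  23 | -0-11,1-111
  26 | 11010  (sole → essential)
Essential prime implicants: -0-11, -0100, 11010

3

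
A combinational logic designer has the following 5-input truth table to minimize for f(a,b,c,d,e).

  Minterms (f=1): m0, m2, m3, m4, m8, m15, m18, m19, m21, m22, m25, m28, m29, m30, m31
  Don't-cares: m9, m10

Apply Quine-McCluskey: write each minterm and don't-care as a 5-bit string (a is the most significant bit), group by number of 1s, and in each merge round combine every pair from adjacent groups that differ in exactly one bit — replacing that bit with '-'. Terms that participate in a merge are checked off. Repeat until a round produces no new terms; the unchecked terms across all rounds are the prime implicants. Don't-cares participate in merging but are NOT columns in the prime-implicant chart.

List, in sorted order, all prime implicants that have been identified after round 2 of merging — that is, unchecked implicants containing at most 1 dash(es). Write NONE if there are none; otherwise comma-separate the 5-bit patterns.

Round 0: 00000✓ 00010✓ 00011✓ 00100✓ 01000✓ 01001✓ 01010✓ 01111✓ 10010✓ 10011✓ 10101✓ 10110✓ 11001✓ 11100✓ 11101✓ 11110✓ 11111✓
Round 1: -0010✓ -0011✓ -1001 -1111 0-000✓ 0-010✓ 00-00 000-0✓ 0001-✓ 010-0✓ 0100- 1-101 1-110 10-10 1001-✓ 11-01 111-0✓ 111-1✓ 1110-✓ 1111-✓
Round 2: -001- 0-0-0 111--
PIs = {-001-, -1001, -1111, 0-0-0, 00-00, 0100-, 1-101, 1-110, 10-10, 11-01, 111--}

-1001, -1111, 00-00, 0100-, 1-101, 1-110, 10-10, 11-01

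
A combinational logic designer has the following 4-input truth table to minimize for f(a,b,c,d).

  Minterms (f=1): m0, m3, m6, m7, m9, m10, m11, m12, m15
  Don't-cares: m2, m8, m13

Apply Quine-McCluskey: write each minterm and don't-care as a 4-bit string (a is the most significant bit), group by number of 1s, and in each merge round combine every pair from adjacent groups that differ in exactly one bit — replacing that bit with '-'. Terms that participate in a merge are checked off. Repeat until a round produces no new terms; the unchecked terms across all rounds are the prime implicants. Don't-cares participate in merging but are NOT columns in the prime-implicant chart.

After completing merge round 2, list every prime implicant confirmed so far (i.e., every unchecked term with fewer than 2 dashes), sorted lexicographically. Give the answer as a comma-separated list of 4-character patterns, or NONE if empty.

NONE

Round 0: 0000✓ 0010✓ 0011✓ 0110✓ 0111✓ 1000✓ 1001✓ 1010✓ 1011✓ 1100✓ 1101✓ 1111✓
Round 1: -000✓ -010✓ -011✓ -111✓ 0-10✓ 0-11✓ 00-0✓ 001-✓ 011-✓ 1-00✓ 1-01✓ 1-11✓ 10-0✓ 10-1✓ 100-✓ 101-✓ 11-1✓ 110-✓
Round 2: --11 -0-0 -01- 0-1- 1--1 1-0- 10--
PIs = {--11, -0-0, -01-, 0-1-, 1--1, 1-0-, 10--}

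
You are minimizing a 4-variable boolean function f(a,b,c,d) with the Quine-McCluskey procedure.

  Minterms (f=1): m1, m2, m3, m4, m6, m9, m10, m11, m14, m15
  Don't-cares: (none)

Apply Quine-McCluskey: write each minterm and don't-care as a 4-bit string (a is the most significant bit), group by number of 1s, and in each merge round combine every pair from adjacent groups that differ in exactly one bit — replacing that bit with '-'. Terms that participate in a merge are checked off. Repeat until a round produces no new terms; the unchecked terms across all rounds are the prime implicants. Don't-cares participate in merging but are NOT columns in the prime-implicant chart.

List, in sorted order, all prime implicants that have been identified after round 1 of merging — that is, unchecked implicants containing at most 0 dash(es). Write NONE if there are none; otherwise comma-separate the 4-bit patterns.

NONE

Round 0: 0001✓ 0010✓ 0011✓ 0100✓ 0110✓ 1001✓ 1010✓ 1011✓ 1110✓ 1111✓
Round 1: -001✓ -010✓ -011✓ -110✓ 0-10✓ 00-1✓ 001-✓ 01-0 1-10✓ 1-11✓ 10-1✓ 101-✓ 111-✓
Round 2: --10 -0-1 -01- 1-1-
PIs = {--10, -0-1, -01-, 01-0, 1-1-}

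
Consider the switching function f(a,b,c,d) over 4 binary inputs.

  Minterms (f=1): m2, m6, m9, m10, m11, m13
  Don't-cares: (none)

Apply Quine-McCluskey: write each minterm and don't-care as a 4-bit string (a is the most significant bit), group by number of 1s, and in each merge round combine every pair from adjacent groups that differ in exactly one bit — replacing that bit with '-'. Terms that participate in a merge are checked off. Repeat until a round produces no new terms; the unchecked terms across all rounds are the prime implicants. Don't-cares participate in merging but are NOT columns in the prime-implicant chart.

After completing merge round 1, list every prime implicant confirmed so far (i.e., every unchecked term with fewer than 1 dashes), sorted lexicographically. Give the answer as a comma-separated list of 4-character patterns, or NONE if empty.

Round 0: 0010✓ 0110✓ 1001✓ 1010✓ 1011✓ 1101✓
Round 1: -010 0-10 1-01 10-1 101-
PIs = {-010, 0-10, 1-01, 10-1, 101-}

NONE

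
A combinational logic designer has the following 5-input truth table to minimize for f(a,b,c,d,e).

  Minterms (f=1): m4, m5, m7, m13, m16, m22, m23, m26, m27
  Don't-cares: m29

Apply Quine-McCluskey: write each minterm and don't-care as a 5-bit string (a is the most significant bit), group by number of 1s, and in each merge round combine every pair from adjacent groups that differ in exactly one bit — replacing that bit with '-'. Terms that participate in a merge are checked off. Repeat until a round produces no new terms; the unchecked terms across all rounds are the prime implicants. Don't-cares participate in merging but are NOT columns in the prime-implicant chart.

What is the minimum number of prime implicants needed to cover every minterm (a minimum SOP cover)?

[col 0] 00100*, 00101*, 00111*, 01101*, 10000, 10110*, 10111*, 11010*, 11011*, 11101*
[col 1] -0111, -1101, 0-101, 001-1, 0010-, 1011-, 1101-
Prime implicants: -0111, -1101, 0-101, 001-1, 0010-, 10000, 1011-, 1101-
PI chart (minterm → PIs covering it):
  4 | 0010-  (sole → essential)
  5 | 0-101,001-1,0010-
  7 | -0111,001-1
  13 | -1101,0-101
  16 | 10000  (sole → essential)
  22 | 1011-  (sole → essential)
  23 | -0111,1011-
  26 | 1101-  (sole → essential)
  27 | 1101-  (sole → essential)
Essential prime implicants: 0010-, 10000, 1011-, 1101-
Petrick residual → -0111, -1101
Minimum SOP uses 6 PIs: b'cde + bcd'e + a'b'cd' + ab'c'd'e' + ab'cd + abc'd

6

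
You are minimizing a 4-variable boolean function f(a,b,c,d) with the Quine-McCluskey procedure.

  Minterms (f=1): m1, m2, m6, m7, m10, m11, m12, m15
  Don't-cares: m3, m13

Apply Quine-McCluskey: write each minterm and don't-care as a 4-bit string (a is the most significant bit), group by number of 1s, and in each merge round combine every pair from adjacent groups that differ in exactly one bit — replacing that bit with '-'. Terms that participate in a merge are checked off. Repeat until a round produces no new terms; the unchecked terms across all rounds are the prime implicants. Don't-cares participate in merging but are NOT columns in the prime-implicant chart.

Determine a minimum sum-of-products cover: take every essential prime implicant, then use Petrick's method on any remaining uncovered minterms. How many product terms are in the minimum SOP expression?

5

[col 0] 0001*, 0010*, 0011*, 0110*, 0111*, 1010*, 1011*, 1100*, 1101*, 1111*
[col 1] -010*, -011*, -111*, 0-10*, 0-11*, 00-1, 001-*, 011-*, 1-11*, 101-*, 11-1, 110-
[col 2] --11, -01-, 0-1-
Prime implicants: --11, -01-, 0-1-, 00-1, 11-1, 110-
PI chart (minterm → PIs covering it):
  1 | 00-1  (sole → essential)
  2 | -01-,0-1-
  6 | 0-1-  (sole → essential)
  7 | --11,0-1-
  10 | -01-  (sole → essential)
  11 | --11,-01-
  12 | 110-  (sole → essential)
  15 | --11,11-1
Essential prime implicants: -01-, 0-1-, 00-1, 110-
Petrick residual → --11
Minimum SOP uses 5 PIs: cd + b'c + a'c + a'b'd + abc'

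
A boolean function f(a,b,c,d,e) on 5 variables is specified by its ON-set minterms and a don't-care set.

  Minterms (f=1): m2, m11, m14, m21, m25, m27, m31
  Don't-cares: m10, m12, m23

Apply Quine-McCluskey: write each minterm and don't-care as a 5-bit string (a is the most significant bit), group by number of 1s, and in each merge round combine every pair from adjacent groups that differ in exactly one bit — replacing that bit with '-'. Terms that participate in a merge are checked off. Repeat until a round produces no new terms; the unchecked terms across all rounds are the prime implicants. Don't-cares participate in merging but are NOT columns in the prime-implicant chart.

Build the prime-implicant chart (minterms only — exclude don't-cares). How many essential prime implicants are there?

3

size-2^0 implicants → 00010(✓)  01010(✓)  01011(✓)  01100(✓)  01110(✓)  10101(✓)  10111(✓)  11001(✓)  11011(✓)  11111(✓)
size-2^1 implicants → -1011  0-010  01-10  0101-  011-0  1-111  101-1  11-11  110-1
Unchecked terms (primes): -1011, 0-010, 01-10, 0101-, 011-0, 1-111, 101-1, 11-11, 110-1
Minterm coverage:
  m2 ⊆ 0-010 [E]
  m11 ⊆ -1011,0101-
  m14 ⊆ 01-10,011-0
  m21 ⊆ 101-1 [E]
  m25 ⊆ 110-1 [E]
  m27 ⊆ -1011,11-11,110-1
  m31 ⊆ 1-111,11-11
E = {0-010, 101-1, 110-1}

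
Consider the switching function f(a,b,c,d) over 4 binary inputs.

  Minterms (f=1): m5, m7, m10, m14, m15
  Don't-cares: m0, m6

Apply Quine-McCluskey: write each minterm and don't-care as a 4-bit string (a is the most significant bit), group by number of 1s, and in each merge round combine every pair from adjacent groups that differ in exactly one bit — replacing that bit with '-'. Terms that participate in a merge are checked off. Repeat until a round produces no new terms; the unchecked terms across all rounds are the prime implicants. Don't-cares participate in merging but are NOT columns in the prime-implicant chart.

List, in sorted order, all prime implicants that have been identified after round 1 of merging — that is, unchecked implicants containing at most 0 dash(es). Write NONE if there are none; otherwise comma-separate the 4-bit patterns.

Round 0: 0000 0101✓ 0110✓ 0111✓ 1010✓ 1110✓ 1111✓
Round 1: -110✓ -111✓ 01-1 011-✓ 1-10 111-✓
Round 2: -11-
PIs = {-11-, 0000, 01-1, 1-10}

0000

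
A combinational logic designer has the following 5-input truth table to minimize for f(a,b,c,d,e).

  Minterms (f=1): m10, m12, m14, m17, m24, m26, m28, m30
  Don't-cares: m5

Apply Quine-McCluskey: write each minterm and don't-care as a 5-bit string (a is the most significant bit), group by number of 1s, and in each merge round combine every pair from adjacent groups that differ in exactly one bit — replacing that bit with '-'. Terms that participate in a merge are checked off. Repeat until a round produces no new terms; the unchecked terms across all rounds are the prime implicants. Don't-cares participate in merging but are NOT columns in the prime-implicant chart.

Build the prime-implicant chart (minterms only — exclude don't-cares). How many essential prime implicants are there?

4

size-2^0 implicants → 00101  01010(✓)  01100(✓)  01110(✓)  10001  11000(✓)  11010(✓)  11100(✓)  11110(✓)
size-2^1 implicants → -1010(✓)  -1100(✓)  -1110(✓)  01-10(✓)  011-0(✓)  11-00(✓)  11-10(✓)  110-0(✓)  111-0(✓)
size-2^2 implicants → -1-10  -11-0  11--0
Unchecked terms (primes): -1-10, -11-0, 00101, 10001, 11--0
Minterm coverage:
  m10 ⊆ -1-10 [E]
  m12 ⊆ -11-0 [E]
  m14 ⊆ -1-10,-11-0
  m17 ⊆ 10001 [E]
  m24 ⊆ 11--0 [E]
  m26 ⊆ -1-10,11--0
  m28 ⊆ -11-0,11--0
  m30 ⊆ -1-10,-11-0,11--0
E = {-1-10, -11-0, 10001, 11--0}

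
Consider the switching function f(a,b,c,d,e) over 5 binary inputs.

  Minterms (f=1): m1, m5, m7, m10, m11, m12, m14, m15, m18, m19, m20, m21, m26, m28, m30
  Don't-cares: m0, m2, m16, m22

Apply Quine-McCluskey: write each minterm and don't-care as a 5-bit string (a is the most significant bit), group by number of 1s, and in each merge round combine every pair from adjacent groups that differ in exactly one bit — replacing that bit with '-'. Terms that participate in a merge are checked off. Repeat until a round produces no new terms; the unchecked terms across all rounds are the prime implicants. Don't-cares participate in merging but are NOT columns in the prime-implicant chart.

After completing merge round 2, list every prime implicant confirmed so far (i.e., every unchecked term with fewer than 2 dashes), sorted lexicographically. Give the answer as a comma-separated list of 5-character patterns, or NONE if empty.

[col 0] 00000*, 00001*, 00010*, 00101*, 00111*, 01010*, 01011*, 01100*, 01110*, 01111*, 10000*, 10010*, 10011*, 10100*, 10101*, 10110*, 11010*, 11100*, 11110*
[col 1] -0000*, -0010*, -0101, -1010*, -1100*, -1110*, 0-010*, 0-111, 00-01, 000-0*, 0000-, 001-1, 01-10*, 01-11*, 0101-*, 011-0*, 0111-*, 1-010*, 1-100*, 1-110*, 10-00*, 10-10*, 100-0*, 1001-, 101-0*, 1010-, 11-10*, 111-0*
[col 2] --010, -00-0, -1-10, -11-0, 01-1-, 1--10, 1-1-0, 10--0
Prime implicants: --010, -00-0, -0101, -1-10, -11-0, 0-111, 00-01, 0000-, 001-1, 01-1-, 1--10, 1-1-0, 10--0, 1001-, 1010-

-0101, 0-111, 00-01, 0000-, 001-1, 1001-, 1010-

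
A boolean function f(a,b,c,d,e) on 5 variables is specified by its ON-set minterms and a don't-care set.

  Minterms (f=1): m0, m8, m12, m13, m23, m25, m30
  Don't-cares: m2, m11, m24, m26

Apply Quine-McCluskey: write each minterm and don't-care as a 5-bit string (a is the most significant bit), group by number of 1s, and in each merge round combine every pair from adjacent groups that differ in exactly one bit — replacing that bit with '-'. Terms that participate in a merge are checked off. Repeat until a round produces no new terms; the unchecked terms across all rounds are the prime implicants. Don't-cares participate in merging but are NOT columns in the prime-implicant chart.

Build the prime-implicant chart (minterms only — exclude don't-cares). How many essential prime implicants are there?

Round 0: 00000✓ 00010✓ 01000✓ 01011 01100✓ 01101✓ 10111 11000✓ 11001✓ 11010✓ 11110✓
Round 1: -1000 0-000 000-0 01-00 0110- 11-10 110-0 1100-
PIs = {-1000, 0-000, 000-0, 01-00, 01011, 0110-, 10111, 11-10, 110-0, 1100-}
Coverage chart:
  m0: 0-000,000-0
  m8: -1000,0-000,01-00
  m12: 01-00,0110-
  m13: 0110- ←essential
  m23: 10111 ←essential
  m25: 1100- ←essential
  m30: 11-10 ←essential
Essential: 0110-, 10111, 11-10, 1100-

4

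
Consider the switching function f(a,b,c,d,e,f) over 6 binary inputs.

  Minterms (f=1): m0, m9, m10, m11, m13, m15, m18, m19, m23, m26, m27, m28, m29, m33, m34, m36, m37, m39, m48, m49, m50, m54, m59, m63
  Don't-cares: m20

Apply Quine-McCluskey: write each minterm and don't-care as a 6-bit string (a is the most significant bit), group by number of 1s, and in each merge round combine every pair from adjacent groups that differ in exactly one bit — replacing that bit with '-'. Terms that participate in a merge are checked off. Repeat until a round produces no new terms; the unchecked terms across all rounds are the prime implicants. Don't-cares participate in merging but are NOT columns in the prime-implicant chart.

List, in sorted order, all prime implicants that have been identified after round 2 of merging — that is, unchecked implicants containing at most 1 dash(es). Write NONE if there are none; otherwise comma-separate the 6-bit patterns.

size-2^0 implicants → 000000  001001(✓)  001010(✓)  001011(✓)  001101(✓)  001111(✓)  010010(✓)  010011(✓)  010100(✓)  010111(✓)  011010(✓)  011011(✓)  011100(✓)  011101(✓)  100001(✓)  100010(✓)  100100(✓)  100101(✓)  100111(✓)  110000(✓)  110001(✓)  110010(✓)  110110(✓)  111011(✓)  111111(✓)
size-2^1 implicants → -10010  -11011  0-1010(✓)  0-1011(✓)  0-1101  001-01(✓)  001-11(✓)  0010-1(✓)  00101-(✓)  0011-1(✓)  01-010(✓)  01-011(✓)  01-100  010-11  01001-(✓)  01101-(✓)  01110-  1-0001  1-0010  100-01  1001-1  10010-  110-10  1100-0  11000-  111-11
size-2^2 implicants → 0-101-  001--1  01-01-
Unchecked terms (primes): -10010, -11011, 0-101-, 0-1101, 000000, 001--1, 01-01-, 01-100, 010-11, 01110-, 1-0001, 1-0010, 100-01, 1001-1, 10010-, 110-10, 1100-0, 11000-, 111-11

-10010, -11011, 0-1101, 000000, 01-100, 010-11, 01110-, 1-0001, 1-0010, 100-01, 1001-1, 10010-, 110-10, 1100-0, 11000-, 111-11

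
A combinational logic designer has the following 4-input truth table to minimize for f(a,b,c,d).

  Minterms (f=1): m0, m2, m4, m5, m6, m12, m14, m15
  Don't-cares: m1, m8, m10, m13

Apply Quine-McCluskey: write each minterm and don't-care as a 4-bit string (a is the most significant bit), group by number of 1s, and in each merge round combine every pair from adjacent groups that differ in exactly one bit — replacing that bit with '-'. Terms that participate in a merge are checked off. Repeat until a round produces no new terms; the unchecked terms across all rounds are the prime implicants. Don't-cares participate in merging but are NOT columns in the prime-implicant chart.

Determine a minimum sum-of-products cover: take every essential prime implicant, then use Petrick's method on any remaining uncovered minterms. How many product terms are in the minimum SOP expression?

[col 0] 0000*, 0001*, 0010*, 0100*, 0101*, 0110*, 1000*, 1010*, 1100*, 1101*, 1110*, 1111*
[col 1] -000*, -010*, -100*, -101*, -110*, 0-00*, 0-01*, 0-10*, 00-0*, 000-*, 01-0*, 010-*, 1-00*, 1-10*, 10-0*, 11-0*, 11-1*, 110-*, 111-*
[col 2] --00*, --10*, -0-0*, -1-0*, -10-, 0--0*, 0-0-, 1--0*, 11--
[col 3] ---0
Prime implicants: ---0, -10-, 0-0-, 11--
PI chart (minterm → PIs covering it):
  0 | ---0,0-0-
  2 | ---0  (sole → essential)
  4 | ---0,-10-,0-0-
  5 | -10-,0-0-
  6 | ---0  (sole → essential)
  12 | ---0,-10-,11--
  14 | ---0,11--
  15 | 11--  (sole → essential)
Essential prime implicants: ---0, 11--
Petrick residual → -10-
Minimum SOP uses 3 PIs: d' + bc' + ab

3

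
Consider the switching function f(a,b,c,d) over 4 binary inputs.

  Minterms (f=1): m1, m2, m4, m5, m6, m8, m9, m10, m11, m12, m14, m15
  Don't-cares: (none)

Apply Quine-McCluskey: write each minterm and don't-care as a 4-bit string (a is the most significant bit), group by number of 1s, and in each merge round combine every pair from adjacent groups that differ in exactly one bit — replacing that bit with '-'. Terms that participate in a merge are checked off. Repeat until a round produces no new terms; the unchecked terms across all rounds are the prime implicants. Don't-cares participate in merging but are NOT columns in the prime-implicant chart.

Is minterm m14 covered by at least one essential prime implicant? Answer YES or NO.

YES

size-2^0 implicants → 0001(✓)  0010(✓)  0100(✓)  0101(✓)  0110(✓)  1000(✓)  1001(✓)  1010(✓)  1011(✓)  1100(✓)  1110(✓)  1111(✓)
size-2^1 implicants → -001  -010(✓)  -100(✓)  -110(✓)  0-01  0-10(✓)  01-0(✓)  010-  1-00(✓)  1-10(✓)  1-11(✓)  10-0(✓)  10-1(✓)  100-(✓)  101-(✓)  11-0(✓)  111-(✓)
size-2^2 implicants → --10  -1-0  1--0  1-1-  10--
Unchecked terms (primes): --10, -001, -1-0, 0-01, 010-, 1--0, 1-1-, 10--
Minterm coverage:
  m1 ⊆ -001,0-01
  m2 ⊆ --10 [E]
  m4 ⊆ -1-0,010-
  m5 ⊆ 0-01,010-
  m6 ⊆ --10,-1-0
  m8 ⊆ 1--0,10--
  m9 ⊆ -001,10--
  m10 ⊆ --10,1--0,1-1-,10--
  m11 ⊆ 1-1-,10--
  m12 ⊆ -1-0,1--0
  m14 ⊆ --10,-1-0,1--0,1-1-
  m15 ⊆ 1-1- [E]
E = {--10, 1-1-}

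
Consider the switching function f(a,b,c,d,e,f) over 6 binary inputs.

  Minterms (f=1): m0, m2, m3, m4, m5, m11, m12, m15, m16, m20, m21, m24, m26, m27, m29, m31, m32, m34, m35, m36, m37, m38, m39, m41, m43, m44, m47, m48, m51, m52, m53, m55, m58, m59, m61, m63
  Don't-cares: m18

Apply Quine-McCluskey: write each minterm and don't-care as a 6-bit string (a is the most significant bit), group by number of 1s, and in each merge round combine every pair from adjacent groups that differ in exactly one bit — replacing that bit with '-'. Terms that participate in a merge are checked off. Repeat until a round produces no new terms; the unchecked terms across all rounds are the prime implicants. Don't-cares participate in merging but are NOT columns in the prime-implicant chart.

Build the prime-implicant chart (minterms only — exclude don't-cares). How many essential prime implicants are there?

8

[col 0] 000000*, 000010*, 000011*, 000100*, 000101*, 001011*, 001100*, 001111*, 010000*, 010010*, 010100*, 010101*, 011000*, 011010*, 011011*, 011101*, 011111*, 100000*, 100010*, 100011*, 100100*, 100101*, 100110*, 100111*, 101001*, 101011*, 101100*, 101111*, 110000*, 110011*, 110100*, 110101*, 110111*, 111010*, 111011*, 111101*, 111111*
[col 1] -00000*, -00010*, -00011*, -00100*, -00101*, -01011*, -01100*, -01111*, -10000*, -10100*, -10101*, -11010*, -11011*, -11101*, -11111*, 0-0000*, 0-0010*, 0-0100*, 0-0101*, 0-1011*, 0-1111*, 00-011*, 00-100*, 000-00*, 0000-0*, 00001-*, 00010-*, 001-11*, 01-000*, 01-010*, 01-101*, 010-00*, 0100-0*, 01010-*, 011-11*, 0110-0*, 01101-*, 0111-1*, 1-0000*, 1-0011*, 1-0100*, 1-0101*, 1-0111*, 1-1011*, 1-1111*, 10-011*, 10-100*, 10-111*, 100-00*, 100-10*, 100-11*, 1000-0*, 10001-*, 1001-0*, 1001-1*, 10010-*, 10011-*, 101-11*, 1010-1, 11-011*, 11-101*, 11-111*, 110-00*, 110-11*, 1101-1*, 11010-*, 111-11*, 11101-*, 1111-1*
[col 2] --0000*, --0100*, --0101*, --1011*, --1111*, -0-011, -0-100, -00-00*, -000-0, -0001-, -0010-*, -01-11*, -1-101, -10-00*, -1010-*, -11-11*, -1101-, -111-1, 0-0-00*, 0-00-0, 0-010-*, 0-1-11*, 01-0-0, 1--011*, 1--111*, 1-0-00*, 1-0-11*, 1-01-1, 1-010-*, 1-1-11*, 10--11*, 100--0, 100-1-, 1001--, 11--11*, 11-1-1
[col 3] --0-00, --010-, --1-11, 1---11
Prime implicants: --0-00, --010-, --1-11, -0-011, -0-100, -000-0, -0001-, -1-101, -1101-, -111-1, 0-00-0, 01-0-0, 1---11, 1-01-1, 100--0, 100-1-, 1001--, 1010-1, 11-1-1
PI chart (minterm → PIs covering it):
  0 | --0-00,-000-0,0-00-0
  2 | -000-0,-0001-,0-00-0
  3 | -0-011,-0001-
  4 | --0-00,--010-,-0-100
  5 | --010-  (sole → essential)
  11 | --1-11,-0-011
  12 | -0-100  (sole → essential)
  15 | --1-11  (sole → essential)
  16 | --0-00,0-00-0,01-0-0
  20 | --0-00,--010-
  21 | --010-,-1-101
  24 | 01-0-0  (sole → essential)
  26 | -1101-,01-0-0
  27 | --1-11,-1101-
  29 | -1-101,-111-1
  31 | --1-11,-111-1
  32 | --0-00,-000-0,100--0
  34 | -000-0,-0001-,100--0,100-1-
  35 | -0-011,-0001-,1---11,100-1-
  36 | --0-00,--010-,-0-100,100--0,1001--
  37 | --010-,1-01-1,1001--
  38 | 100--0,100-1-,1001--
  39 | 1---11,1-01-1,100-1-,1001--
  41 | 1010-1  (sole → essential)
  43 | --1-11,-0-011,1---11,1010-1
  44 | -0-100  (sole → essential)
  47 | --1-11,1---11
  48 | --0-00  (sole → essential)
  51 | 1---11  (sole → essential)
  52 | --0-00,--010-
  53 | --010-,-1-101,1-01-1,11-1-1
  55 | 1---11,1-01-1,11-1-1
  58 | -1101-  (sole → essential)
  59 | --1-11,-1101-,1---11
  61 | -1-101,-111-1,11-1-1
  63 | --1-11,-111-1,1---11,11-1-1
Essential prime implicants: --0-00, --010-, --1-11, -0-100, -1101-, 01-0-0, 1---11, 1010-1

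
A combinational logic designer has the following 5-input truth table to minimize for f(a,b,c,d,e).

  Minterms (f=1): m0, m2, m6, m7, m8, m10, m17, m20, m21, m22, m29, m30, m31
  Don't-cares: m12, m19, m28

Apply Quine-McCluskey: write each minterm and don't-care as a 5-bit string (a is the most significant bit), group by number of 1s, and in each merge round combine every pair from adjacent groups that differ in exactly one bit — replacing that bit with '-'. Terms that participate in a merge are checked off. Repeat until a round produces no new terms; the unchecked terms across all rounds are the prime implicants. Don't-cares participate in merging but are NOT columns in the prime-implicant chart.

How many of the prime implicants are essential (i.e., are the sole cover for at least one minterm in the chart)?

3

Round 0: 00000✓ 00010✓ 00110✓ 00111✓ 01000✓ 01010✓ 01100✓ 10001✓ 10011✓ 10100✓ 10101✓ 10110✓ 11100✓ 11101✓ 11110✓ 11111✓
Round 1: -0110 -1100 0-000✓ 0-010✓ 00-10 000-0✓ 0011- 01-00 010-0✓ 1-100✓ 1-101✓ 1-110✓ 10-01 100-1 101-0✓ 1010-✓ 111-0✓ 111-1✓ 1110-✓ 1111-✓
Round 2: 0-0-0 1-1-0 1-10- 111--
PIs = {-0110, -1100, 0-0-0, 00-10, 0011-, 01-00, 1-1-0, 1-10-, 10-01, 100-1, 111--}
Coverage chart:
  m0: 0-0-0 ←essential
  m2: 0-0-0,00-10
  m6: -0110,00-10,0011-
  m7: 0011- ←essential
  m8: 0-0-0,01-00
  m10: 0-0-0 ←essential
  m17: 10-01,100-1
  m20: 1-1-0,1-10-
  m21: 1-10-,10-01
  m22: -0110,1-1-0
  m29: 1-10-,111--
  m30: 1-1-0,111--
  m31: 111-- ←essential
Essential: 0-0-0, 0011-, 111--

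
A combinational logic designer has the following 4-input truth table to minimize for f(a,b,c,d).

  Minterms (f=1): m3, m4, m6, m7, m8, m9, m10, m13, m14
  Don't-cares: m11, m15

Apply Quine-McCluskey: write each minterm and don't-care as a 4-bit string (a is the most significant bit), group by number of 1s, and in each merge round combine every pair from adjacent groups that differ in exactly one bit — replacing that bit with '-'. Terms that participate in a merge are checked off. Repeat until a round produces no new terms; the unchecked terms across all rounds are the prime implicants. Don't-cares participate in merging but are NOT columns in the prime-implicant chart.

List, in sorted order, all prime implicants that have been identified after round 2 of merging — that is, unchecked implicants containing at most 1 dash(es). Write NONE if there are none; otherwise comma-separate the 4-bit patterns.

01-0

[col 0] 0011*, 0100*, 0110*, 0111*, 1000*, 1001*, 1010*, 1011*, 1101*, 1110*, 1111*
[col 1] -011*, -110*, -111*, 0-11*, 01-0, 011-*, 1-01*, 1-10*, 1-11*, 10-0*, 10-1*, 100-*, 101-*, 11-1*, 111-*
[col 2] --11, -11-, 1--1, 1-1-, 10--
Prime implicants: --11, -11-, 01-0, 1--1, 1-1-, 10--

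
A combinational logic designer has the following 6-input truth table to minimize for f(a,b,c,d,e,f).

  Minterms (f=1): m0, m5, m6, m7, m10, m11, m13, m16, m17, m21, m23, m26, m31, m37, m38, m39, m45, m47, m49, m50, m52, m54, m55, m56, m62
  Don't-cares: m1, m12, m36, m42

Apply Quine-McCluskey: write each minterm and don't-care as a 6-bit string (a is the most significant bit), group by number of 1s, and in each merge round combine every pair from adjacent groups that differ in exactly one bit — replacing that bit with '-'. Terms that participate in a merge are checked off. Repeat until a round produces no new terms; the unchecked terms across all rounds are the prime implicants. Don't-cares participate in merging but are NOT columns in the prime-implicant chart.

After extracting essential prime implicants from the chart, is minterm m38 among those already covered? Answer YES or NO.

YES

[col 0] 000000*, 000001*, 000101*, 000110*, 000111*, 001010*, 001011*, 001100*, 001101*, 010000*, 010001*, 010101*, 010111*, 011010*, 011111*, 100100*, 100101*, 100110*, 100111*, 101010*, 101101*, 101111*, 110001*, 110010*, 110100*, 110110*, 110111*, 111000, 111110*
[col 1] -00101*, -00110*, -00111*, -01010, -01101*, -10001, -10111*, 0-0000*, 0-0001*, 0-0101*, 0-0111*, 0-1010, 00-101*, 000-01*, 00000-*, 0001-1*, 00011-*, 00101-, 00110-, 01-111, 010-01*, 01000-*, 0101-1*, 1-0100*, 1-0110*, 1-0111*, 10-101*, 10-111*, 1001-0*, 1001-1*, 10010-*, 10011-*, 1011-1*, 11-110, 110-10, 1101-0*, 11011-*
[col 2] --0111, -0-101, -001-1, -0011-, 0-0-01, 0-000-, 0-01-1, 1-01-0, 1-011-, 10-1-1, 1001--
Prime implicants: --0111, -0-101, -001-1, -0011-, -01010, -10001, 0-0-01, 0-000-, 0-01-1, 0-1010, 00101-, 00110-, 01-111, 1-01-0, 1-011-, 10-1-1, 1001--, 11-110, 110-10, 111000
PI chart (minterm → PIs covering it):
  0 | 0-000-  (sole → essential)
  5 | -0-101,-001-1,0-0-01,0-01-1
  6 | -0011-  (sole → essential)
  7 | --0111,-001-1,-0011-,0-01-1
  10 | -01010,0-1010,00101-
  11 | 00101-  (sole → essential)
  13 | -0-101,00110-
  16 | 0-000-  (sole → essential)
  17 | -10001,0-0-01,0-000-
  21 | 0-0-01,0-01-1
  23 | --0111,0-01-1,01-111
  26 | 0-1010  (sole → essential)
  31 | 01-111  (sole → essential)
  37 | -0-101,-001-1,10-1-1,1001--
  38 | -0011-,1-01-0,1-011-,1001--
  39 | --0111,-001-1,-0011-,1-011-,10-1-1,1001--
  45 | -0-101,10-1-1
  47 | 10-1-1  (sole → essential)
  49 | -10001  (sole → essential)
  50 | 110-10  (sole → essential)
  52 | 1-01-0  (sole → essential)
  54 | 1-01-0,1-011-,11-110,110-10
  55 | --0111,1-011-
  56 | 111000  (sole → essential)
  62 | 11-110  (sole → essential)
Essential prime implicants: -0011-, -10001, 0-000-, 0-1010, 00101-, 01-111, 1-01-0, 10-1-1, 11-110, 110-10, 111000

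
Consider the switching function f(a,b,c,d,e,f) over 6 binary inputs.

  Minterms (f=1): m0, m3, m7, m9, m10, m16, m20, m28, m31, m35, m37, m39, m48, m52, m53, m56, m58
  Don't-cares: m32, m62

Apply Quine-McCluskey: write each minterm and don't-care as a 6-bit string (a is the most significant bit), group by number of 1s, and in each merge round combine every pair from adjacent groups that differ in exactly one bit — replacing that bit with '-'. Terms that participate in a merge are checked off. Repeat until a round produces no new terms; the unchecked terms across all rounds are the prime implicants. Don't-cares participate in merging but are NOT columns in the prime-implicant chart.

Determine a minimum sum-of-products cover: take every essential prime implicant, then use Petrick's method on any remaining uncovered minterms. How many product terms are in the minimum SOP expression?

size-2^0 implicants → 000000(✓)  000011(✓)  000111(✓)  001001  001010  010000(✓)  010100(✓)  011100(✓)  011111  100000(✓)  100011(✓)  100101(✓)  100111(✓)  110000(✓)  110100(✓)  110101(✓)  111000(✓)  111010(✓)  111110(✓)
size-2^1 implicants → -00000(✓)  -00011(✓)  -00111(✓)  -10000(✓)  -10100(✓)  0-0000(✓)  000-11(✓)  01-100  010-00(✓)  1-0000(✓)  1-0101  100-11(✓)  1001-1  11-000  110-00(✓)  11010-  111-10  1110-0
size-2^2 implicants → --0000  -00-11  -10-00
Unchecked terms (primes): --0000, -00-11, -10-00, 001001, 001010, 01-100, 011111, 1-0101, 1001-1, 11-000, 11010-, 111-10, 1110-0
Minterm coverage:
  m0 ⊆ --0000 [E]
  m3 ⊆ -00-11 [E]
  m7 ⊆ -00-11 [E]
  m9 ⊆ 001001 [E]
  m10 ⊆ 001010 [E]
  m16 ⊆ --0000,-10-00
  m20 ⊆ -10-00,01-100
  m28 ⊆ 01-100 [E]
  m31 ⊆ 011111 [E]
  m35 ⊆ -00-11 [E]
  m37 ⊆ 1-0101,1001-1
  m39 ⊆ -00-11,1001-1
  m48 ⊆ --0000,-10-00,11-000
  m52 ⊆ -10-00,11010-
  m53 ⊆ 1-0101,11010-
  m56 ⊆ 11-000,1110-0
  m58 ⊆ 111-10,1110-0
E = {--0000, -00-11, 001001, 001010, 01-100, 011111}
Petrick residual → -10-00, 1-0101, 1110-0
Cover = c'd'e'f' + b'c'ef + bc'e'f' + a'b'cd'e'f + a'b'cd'ef' + a'bde'f' + a'bcdef + ac'de'f + abcd'f'  |cover|=9

9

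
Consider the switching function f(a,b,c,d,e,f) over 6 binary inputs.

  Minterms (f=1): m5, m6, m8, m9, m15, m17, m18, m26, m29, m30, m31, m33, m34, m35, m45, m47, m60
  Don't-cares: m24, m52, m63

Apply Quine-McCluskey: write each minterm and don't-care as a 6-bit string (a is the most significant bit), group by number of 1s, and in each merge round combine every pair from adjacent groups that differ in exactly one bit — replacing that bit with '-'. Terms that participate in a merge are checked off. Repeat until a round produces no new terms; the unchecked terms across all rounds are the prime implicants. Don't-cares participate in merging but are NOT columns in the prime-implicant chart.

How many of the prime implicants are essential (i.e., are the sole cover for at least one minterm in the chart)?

11

size-2^0 implicants → 000101  000110  001000(✓)  001001(✓)  001111(✓)  010001  010010(✓)  011000(✓)  011010(✓)  011101(✓)  011110(✓)  011111(✓)  100001(✓)  100010(✓)  100011(✓)  101101(✓)  101111(✓)  110100(✓)  111100(✓)  111111(✓)
size-2^1 implicants → -01111(✓)  -11111(✓)  0-1000  0-1111(✓)  00100-  01-010  011-10  0110-0  0111-1  01111-  1-1111(✓)  1000-1  10001-  1011-1  11-100
size-2^2 implicants → --1111
Unchecked terms (primes): --1111, 0-1000, 000101, 000110, 00100-, 01-010, 010001, 011-10, 0110-0, 0111-1, 01111-, 1000-1, 10001-, 1011-1, 11-100
Minterm coverage:
  m5 ⊆ 000101 [E]
  m6 ⊆ 000110 [E]
  m8 ⊆ 0-1000,00100-
  m9 ⊆ 00100- [E]
  m15 ⊆ --1111 [E]
  m17 ⊆ 010001 [E]
  m18 ⊆ 01-010 [E]
  m26 ⊆ 01-010,011-10,0110-0
  m29 ⊆ 0111-1 [E]
  m30 ⊆ 011-10,01111-
  m31 ⊆ --1111,0111-1,01111-
  m33 ⊆ 1000-1 [E]
  m34 ⊆ 10001- [E]
  m35 ⊆ 1000-1,10001-
  m45 ⊆ 1011-1 [E]
  m47 ⊆ --1111,1011-1
  m60 ⊆ 11-100 [E]
E = {--1111, 000101, 000110, 00100-, 01-010, 010001, 0111-1, 1000-1, 10001-, 1011-1, 11-100}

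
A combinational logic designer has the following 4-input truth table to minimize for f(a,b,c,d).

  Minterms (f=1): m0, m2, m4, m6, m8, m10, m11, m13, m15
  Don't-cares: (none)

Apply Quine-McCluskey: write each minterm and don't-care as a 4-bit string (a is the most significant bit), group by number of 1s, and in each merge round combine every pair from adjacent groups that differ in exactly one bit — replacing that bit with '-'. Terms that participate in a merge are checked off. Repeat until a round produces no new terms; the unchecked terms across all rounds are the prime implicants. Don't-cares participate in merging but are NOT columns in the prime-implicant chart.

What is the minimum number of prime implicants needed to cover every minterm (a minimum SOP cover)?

4

size-2^0 implicants → 0000(✓)  0010(✓)  0100(✓)  0110(✓)  1000(✓)  1010(✓)  1011(✓)  1101(✓)  1111(✓)
size-2^1 implicants → -000(✓)  -010(✓)  0-00(✓)  0-10(✓)  00-0(✓)  01-0(✓)  1-11  10-0(✓)  101-  11-1
size-2^2 implicants → -0-0  0--0
Unchecked terms (primes): -0-0, 0--0, 1-11, 101-, 11-1
Minterm coverage:
  m0 ⊆ -0-0,0--0
  m2 ⊆ -0-0,0--0
  m4 ⊆ 0--0 [E]
  m6 ⊆ 0--0 [E]
  m8 ⊆ -0-0 [E]
  m10 ⊆ -0-0,101-
  m11 ⊆ 1-11,101-
  m13 ⊆ 11-1 [E]
  m15 ⊆ 1-11,11-1
E = {-0-0, 0--0, 11-1}
Petrick residual → 1-11
Cover = b'd' + a'd' + acd + abd  |cover|=4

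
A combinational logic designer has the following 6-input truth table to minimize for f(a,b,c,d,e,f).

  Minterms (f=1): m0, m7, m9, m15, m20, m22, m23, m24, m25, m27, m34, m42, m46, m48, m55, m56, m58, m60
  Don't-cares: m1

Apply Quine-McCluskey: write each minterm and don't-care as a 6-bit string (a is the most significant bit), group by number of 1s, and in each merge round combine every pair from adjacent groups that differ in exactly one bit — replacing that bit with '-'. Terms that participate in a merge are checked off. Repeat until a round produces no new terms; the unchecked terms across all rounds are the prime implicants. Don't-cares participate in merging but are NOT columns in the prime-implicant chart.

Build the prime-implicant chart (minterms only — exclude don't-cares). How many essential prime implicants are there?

size-2^0 implicants → 000000(✓)  000001(✓)  000111(✓)  001001(✓)  001111(✓)  010100(✓)  010110(✓)  010111(✓)  011000(✓)  011001(✓)  011011(✓)  100010(✓)  101010(✓)  101110(✓)  110000(✓)  110111(✓)  111000(✓)  111010(✓)  111100(✓)
size-2^1 implicants → -10111  -11000  0-0111  0-1001  00-001  00-111  00000-  0101-0  01011-  0110-1  01100-  1-1010  10-010  101-10  11-000  111-00  1110-0
Unchecked terms (primes): -10111, -11000, 0-0111, 0-1001, 00-001, 00-111, 00000-, 0101-0, 01011-, 0110-1, 01100-, 1-1010, 10-010, 101-10, 11-000, 111-00, 1110-0
Minterm coverage:
  m0 ⊆ 00000- [E]
  m7 ⊆ 0-0111,00-111
  m9 ⊆ 0-1001,00-001
  m15 ⊆ 00-111 [E]
  m20 ⊆ 0101-0 [E]
  m22 ⊆ 0101-0,01011-
  m23 ⊆ -10111,0-0111,01011-
  m24 ⊆ -11000,01100-
  m25 ⊆ 0-1001,0110-1,01100-
  m27 ⊆ 0110-1 [E]
  m34 ⊆ 10-010 [E]
  m42 ⊆ 1-1010,10-010,101-10
  m46 ⊆ 101-10 [E]
  m48 ⊆ 11-000 [E]
  m55 ⊆ -10111 [E]
  m56 ⊆ -11000,11-000,111-00,1110-0
  m58 ⊆ 1-1010,1110-0
  m60 ⊆ 111-00 [E]
E = {-10111, 00-111, 00000-, 0101-0, 0110-1, 10-010, 101-10, 11-000, 111-00}

9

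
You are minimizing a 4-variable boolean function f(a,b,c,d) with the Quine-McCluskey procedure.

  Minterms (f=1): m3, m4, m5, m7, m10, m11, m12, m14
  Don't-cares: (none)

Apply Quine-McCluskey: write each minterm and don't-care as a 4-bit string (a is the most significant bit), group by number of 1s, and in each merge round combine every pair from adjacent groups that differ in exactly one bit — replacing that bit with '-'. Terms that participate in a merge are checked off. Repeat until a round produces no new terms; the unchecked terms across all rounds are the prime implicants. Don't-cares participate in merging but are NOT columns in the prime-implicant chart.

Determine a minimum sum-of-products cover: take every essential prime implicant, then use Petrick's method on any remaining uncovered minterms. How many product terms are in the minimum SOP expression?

4

size-2^0 implicants → 0011(✓)  0100(✓)  0101(✓)  0111(✓)  1010(✓)  1011(✓)  1100(✓)  1110(✓)
size-2^1 implicants → -011  -100  0-11  01-1  010-  1-10  101-  11-0
Unchecked terms (primes): -011, -100, 0-11, 01-1, 010-, 1-10, 101-, 11-0
Minterm coverage:
  m3 ⊆ -011,0-11
  m4 ⊆ -100,010-
  m5 ⊆ 01-1,010-
  m7 ⊆ 0-11,01-1
  m10 ⊆ 1-10,101-
  m11 ⊆ -011,101-
  m12 ⊆ -100,11-0
  m14 ⊆ 1-10,11-0
(no essential prime implicants)
Petrick residual → -011, -100, 01-1, 1-10
Cover = b'cd + bc'd' + a'bd + acd'  |cover|=4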